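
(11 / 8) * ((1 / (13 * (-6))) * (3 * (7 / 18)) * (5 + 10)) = -385 / 1248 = -0.31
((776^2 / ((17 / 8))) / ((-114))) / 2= -1204352 / 969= -1242.88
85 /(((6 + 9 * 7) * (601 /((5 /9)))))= 425 /373221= 0.00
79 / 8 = 9.88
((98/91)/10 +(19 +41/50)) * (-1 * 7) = -90671/650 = -139.49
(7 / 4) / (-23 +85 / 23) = -161 / 1776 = -0.09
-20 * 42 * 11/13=-9240/13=-710.77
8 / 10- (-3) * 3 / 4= 61 / 20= 3.05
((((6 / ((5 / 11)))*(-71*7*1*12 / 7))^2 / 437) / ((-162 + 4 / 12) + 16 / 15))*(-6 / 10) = 862373952 / 797525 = 1081.31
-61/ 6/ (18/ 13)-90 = -10513/ 108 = -97.34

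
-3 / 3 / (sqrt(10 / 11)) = -1.05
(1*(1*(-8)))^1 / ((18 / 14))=-56 / 9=-6.22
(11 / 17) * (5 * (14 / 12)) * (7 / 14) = 385 / 204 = 1.89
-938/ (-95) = 938/ 95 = 9.87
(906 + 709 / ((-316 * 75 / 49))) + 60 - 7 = 22693559 / 23700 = 957.53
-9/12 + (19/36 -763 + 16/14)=-48011/63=-762.08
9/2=4.50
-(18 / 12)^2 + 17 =59 / 4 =14.75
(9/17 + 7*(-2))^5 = -629763392149/1419857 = -443540.01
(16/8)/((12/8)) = 4/3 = 1.33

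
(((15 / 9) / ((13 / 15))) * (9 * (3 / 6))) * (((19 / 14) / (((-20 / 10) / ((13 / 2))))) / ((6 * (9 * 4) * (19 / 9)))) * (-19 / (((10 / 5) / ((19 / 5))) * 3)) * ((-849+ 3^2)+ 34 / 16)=-843.95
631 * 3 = 1893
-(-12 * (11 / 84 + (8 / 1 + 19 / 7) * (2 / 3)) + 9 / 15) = 3034 / 35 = 86.69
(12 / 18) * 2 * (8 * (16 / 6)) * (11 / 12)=704 / 27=26.07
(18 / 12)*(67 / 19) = 201 / 38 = 5.29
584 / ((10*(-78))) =-146 / 195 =-0.75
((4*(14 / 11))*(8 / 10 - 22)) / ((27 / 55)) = -5936 / 27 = -219.85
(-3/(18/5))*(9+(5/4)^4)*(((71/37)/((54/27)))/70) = -207959/1591296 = -0.13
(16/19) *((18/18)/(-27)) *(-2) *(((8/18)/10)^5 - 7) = -41334298976/94662928125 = -0.44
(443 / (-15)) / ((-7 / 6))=886 / 35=25.31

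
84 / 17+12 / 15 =488 / 85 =5.74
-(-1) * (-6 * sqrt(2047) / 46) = -3 * sqrt(2047) / 23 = -5.90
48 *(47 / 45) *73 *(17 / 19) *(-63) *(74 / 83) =-1450242528 / 7885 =-183924.23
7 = 7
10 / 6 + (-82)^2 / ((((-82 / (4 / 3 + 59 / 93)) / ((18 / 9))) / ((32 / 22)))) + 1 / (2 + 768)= -33493997 / 71610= -467.73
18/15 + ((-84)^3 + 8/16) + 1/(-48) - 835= -142448957/240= -593537.32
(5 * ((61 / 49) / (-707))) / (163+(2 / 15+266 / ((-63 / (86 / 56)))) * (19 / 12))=-329400 / 5722335689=-0.00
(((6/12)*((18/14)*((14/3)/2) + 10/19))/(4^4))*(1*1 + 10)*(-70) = -25795/4864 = -5.30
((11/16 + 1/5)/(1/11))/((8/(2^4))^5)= 1562/5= 312.40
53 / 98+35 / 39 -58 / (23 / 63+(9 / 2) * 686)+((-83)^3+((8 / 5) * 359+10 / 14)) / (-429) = 13624626400699 / 10221671460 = 1332.92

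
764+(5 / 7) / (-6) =32083 / 42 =763.88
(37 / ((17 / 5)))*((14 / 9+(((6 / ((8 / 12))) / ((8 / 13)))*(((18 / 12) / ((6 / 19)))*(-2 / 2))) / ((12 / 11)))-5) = -14305495 / 19584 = -730.47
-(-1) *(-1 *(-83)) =83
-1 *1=-1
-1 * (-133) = 133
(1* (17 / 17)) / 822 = 1 / 822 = 0.00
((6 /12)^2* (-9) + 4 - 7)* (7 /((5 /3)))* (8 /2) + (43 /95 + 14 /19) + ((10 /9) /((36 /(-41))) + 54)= -527507 /15390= -34.28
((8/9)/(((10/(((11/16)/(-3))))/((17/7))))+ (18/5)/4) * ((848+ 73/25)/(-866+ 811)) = -651359/49500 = -13.16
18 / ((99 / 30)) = 60 / 11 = 5.45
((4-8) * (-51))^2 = 41616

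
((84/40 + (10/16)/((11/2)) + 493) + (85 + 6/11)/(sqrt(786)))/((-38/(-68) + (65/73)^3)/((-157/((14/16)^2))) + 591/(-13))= -47057165159360096/4320521900513775 - 812886860858176 *sqrt(786)/339593021380382715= -10.96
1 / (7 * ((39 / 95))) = 0.35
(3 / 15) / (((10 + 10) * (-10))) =-1 / 1000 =-0.00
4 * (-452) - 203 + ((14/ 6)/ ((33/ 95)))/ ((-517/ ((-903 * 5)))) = -33308846/ 17061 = -1952.34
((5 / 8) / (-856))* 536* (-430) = 72025 / 428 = 168.28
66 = 66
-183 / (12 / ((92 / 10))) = -1403 / 10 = -140.30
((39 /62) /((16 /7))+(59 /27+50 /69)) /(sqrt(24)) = 0.65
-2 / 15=-0.13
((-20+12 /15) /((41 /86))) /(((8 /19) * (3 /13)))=-84968 /205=-414.48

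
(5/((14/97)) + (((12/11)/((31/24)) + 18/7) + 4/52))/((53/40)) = 47335660/1644643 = 28.78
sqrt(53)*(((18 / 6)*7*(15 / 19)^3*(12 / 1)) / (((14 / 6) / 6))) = 2187000*sqrt(53) / 6859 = 2321.27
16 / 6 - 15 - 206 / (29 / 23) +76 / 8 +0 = -28921 / 174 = -166.21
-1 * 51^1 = -51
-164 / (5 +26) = -164 / 31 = -5.29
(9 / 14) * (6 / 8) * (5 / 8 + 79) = 2457 / 64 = 38.39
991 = 991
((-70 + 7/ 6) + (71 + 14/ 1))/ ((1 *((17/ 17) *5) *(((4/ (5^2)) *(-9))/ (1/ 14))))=-485/ 3024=-0.16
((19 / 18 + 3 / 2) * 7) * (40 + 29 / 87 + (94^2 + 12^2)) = 4356821 / 27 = 161363.74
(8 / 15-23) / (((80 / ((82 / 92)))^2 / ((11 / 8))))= -6231467 / 1625088000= -0.00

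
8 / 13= 0.62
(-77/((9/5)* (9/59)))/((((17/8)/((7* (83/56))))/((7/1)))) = -13197415/1377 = -9584.18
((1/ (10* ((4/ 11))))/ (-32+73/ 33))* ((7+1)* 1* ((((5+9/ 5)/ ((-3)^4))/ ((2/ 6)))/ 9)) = -4114/ 1990575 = -0.00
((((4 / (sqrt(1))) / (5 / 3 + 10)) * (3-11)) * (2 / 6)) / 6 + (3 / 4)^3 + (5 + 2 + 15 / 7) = 63251 / 6720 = 9.41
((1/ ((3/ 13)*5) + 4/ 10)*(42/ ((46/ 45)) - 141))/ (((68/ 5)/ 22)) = -80047/ 391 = -204.72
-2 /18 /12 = -1 /108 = -0.01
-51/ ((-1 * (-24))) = -2.12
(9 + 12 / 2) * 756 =11340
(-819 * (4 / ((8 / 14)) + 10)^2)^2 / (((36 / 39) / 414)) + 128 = 25126149322356.50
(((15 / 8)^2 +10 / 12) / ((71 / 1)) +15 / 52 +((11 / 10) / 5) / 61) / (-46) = -0.01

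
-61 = -61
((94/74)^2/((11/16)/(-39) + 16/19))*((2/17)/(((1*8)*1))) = 6547476/227493575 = 0.03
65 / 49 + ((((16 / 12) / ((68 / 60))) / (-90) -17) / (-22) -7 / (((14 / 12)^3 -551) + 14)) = 40302907921 / 19074452166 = 2.11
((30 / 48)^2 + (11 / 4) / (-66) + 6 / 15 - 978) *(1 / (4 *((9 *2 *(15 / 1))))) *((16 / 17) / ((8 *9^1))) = -938161 / 79315200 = -0.01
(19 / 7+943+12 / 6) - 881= 467 / 7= 66.71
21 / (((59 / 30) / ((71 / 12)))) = 7455 / 118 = 63.18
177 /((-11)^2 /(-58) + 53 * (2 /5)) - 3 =34701 /5543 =6.26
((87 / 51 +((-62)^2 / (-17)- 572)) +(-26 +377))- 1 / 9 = -445.52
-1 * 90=-90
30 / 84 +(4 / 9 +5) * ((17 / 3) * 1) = 11797 / 378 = 31.21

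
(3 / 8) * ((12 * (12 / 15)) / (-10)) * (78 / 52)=-27 / 50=-0.54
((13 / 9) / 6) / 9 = 13 / 486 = 0.03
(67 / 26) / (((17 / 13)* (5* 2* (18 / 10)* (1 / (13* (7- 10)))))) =-871 / 204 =-4.27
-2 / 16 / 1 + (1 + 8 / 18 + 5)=455 / 72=6.32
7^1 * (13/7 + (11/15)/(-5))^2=806404/39375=20.48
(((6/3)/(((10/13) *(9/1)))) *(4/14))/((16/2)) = 0.01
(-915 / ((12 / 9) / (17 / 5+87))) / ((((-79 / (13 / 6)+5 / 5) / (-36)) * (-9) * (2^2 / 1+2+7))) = 248148 / 461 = 538.28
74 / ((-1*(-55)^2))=-74 / 3025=-0.02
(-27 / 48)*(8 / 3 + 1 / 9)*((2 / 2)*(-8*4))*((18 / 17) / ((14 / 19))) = 8550 / 119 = 71.85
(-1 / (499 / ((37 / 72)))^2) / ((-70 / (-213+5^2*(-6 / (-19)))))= -592777 / 190754686080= -0.00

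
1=1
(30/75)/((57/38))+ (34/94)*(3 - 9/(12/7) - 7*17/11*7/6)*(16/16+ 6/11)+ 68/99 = -7533509/1023660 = -7.36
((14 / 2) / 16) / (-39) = -7 / 624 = -0.01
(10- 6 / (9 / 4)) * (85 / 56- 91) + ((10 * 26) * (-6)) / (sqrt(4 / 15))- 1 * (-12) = -780 * sqrt(15)- 54113 / 84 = -3665.13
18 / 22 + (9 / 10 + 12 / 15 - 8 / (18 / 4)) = 733 / 990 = 0.74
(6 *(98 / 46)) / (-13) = -294 / 299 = -0.98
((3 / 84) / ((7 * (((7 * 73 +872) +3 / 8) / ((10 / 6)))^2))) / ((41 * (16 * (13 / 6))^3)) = 25 / 5766317310175968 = 0.00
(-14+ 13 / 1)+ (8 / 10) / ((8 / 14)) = 2 / 5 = 0.40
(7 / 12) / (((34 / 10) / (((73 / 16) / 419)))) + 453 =453.00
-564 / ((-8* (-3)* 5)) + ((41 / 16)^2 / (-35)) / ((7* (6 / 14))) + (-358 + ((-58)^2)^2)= 11316133.24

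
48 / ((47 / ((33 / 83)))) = 1584 / 3901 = 0.41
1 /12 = 0.08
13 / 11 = 1.18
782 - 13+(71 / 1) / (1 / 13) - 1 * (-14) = 1706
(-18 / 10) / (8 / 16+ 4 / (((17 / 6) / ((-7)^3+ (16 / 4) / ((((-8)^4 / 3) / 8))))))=2448 / 657835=0.00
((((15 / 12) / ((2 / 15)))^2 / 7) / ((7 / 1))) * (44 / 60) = 4125 / 3136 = 1.32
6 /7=0.86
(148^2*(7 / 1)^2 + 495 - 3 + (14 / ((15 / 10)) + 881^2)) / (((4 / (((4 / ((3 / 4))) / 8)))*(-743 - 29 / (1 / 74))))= -5549875 / 52002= -106.72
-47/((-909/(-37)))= -1739/909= -1.91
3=3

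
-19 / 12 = -1.58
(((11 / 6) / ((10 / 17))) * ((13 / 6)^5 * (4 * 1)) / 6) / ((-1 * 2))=-69431791 / 1399680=-49.61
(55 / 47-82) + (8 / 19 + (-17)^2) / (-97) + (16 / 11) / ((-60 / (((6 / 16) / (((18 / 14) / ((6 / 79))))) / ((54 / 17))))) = -5110258746799 / 60971655690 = -83.81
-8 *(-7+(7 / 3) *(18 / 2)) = -112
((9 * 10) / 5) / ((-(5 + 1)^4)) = -1 / 72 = -0.01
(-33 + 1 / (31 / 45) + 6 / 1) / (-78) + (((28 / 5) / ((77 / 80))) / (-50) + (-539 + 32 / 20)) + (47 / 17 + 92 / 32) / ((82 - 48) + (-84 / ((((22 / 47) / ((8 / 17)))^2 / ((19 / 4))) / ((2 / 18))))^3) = -49452995815365087589375357493 / 92058859346509047321643600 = -537.19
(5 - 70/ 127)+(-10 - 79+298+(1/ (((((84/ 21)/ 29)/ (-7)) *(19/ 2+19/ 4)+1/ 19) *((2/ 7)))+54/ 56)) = 311477209/ 1564640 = 199.07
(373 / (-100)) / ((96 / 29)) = -10817 / 9600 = -1.13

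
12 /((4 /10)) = 30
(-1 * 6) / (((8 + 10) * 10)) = -1 / 30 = -0.03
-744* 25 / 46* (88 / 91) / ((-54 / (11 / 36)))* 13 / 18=187550 / 117369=1.60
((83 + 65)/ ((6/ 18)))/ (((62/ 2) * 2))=222/ 31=7.16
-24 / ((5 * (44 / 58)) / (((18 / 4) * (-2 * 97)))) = 303804 / 55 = 5523.71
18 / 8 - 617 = -2459 / 4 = -614.75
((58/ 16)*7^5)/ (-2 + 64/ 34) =-8285851/ 16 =-517865.69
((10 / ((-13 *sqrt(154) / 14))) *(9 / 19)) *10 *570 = -27000 *sqrt(154) / 143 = -2343.09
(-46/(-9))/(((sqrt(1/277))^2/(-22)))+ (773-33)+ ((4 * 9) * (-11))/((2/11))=-293266/9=-32585.11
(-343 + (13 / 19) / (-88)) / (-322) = 1.07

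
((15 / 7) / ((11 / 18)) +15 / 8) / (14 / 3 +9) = 9945 / 25256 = 0.39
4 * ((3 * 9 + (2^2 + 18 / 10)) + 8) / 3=272 / 5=54.40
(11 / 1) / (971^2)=11 / 942841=0.00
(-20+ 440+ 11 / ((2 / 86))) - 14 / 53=47315 / 53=892.74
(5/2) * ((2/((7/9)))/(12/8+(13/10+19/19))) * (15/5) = 675/133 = 5.08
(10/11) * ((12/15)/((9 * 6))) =4/297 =0.01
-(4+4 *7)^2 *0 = 0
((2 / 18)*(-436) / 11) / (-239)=436 / 23661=0.02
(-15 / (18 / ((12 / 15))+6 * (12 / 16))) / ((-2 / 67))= 335 / 18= 18.61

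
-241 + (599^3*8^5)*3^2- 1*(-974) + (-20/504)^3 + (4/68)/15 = 10777138711103664631327/170031960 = 63383017587421.00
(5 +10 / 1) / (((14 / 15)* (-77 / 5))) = -1125 / 1078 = -1.04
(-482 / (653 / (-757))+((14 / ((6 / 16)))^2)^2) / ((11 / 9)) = 102780369002 / 64647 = 1589870.67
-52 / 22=-26 / 11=-2.36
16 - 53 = -37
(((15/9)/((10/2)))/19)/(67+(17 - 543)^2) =1/15774351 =0.00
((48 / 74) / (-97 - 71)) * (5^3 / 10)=-25 / 518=-0.05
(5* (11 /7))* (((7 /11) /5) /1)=1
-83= -83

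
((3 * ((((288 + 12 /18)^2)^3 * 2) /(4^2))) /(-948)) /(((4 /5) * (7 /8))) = -131812735736223380 /403137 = -326967595969.17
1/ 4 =0.25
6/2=3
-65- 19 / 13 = -66.46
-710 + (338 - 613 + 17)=-968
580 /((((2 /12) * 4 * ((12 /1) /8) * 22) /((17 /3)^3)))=1424770 /297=4797.21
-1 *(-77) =77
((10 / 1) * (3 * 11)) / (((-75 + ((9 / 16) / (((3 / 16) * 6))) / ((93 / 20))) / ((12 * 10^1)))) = -736560 / 1393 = -528.76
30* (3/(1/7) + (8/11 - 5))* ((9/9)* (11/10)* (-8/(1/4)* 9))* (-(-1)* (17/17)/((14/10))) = -794880/7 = -113554.29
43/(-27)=-1.59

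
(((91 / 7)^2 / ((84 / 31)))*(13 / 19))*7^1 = 68107 / 228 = 298.71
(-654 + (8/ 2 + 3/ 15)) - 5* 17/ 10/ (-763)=-4957889/ 7630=-649.79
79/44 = 1.80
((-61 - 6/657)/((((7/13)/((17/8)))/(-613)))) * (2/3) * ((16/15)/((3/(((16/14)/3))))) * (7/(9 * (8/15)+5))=57921752096/6084477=9519.59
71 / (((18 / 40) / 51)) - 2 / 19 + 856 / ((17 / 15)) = 8528998 / 969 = 8801.86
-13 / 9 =-1.44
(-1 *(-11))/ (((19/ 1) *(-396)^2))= 1/ 270864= 0.00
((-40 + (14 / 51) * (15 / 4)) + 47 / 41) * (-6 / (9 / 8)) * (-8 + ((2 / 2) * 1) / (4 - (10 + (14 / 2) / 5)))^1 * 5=-634833080 / 77367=-8205.48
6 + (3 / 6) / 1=13 / 2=6.50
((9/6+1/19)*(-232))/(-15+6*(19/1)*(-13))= 6844/28443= 0.24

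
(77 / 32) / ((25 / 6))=231 / 400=0.58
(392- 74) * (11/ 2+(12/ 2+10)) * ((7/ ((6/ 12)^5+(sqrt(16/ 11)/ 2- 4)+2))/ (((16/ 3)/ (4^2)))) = -3183963552/ 39563- 294045696 * sqrt(11)/ 39563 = -105128.60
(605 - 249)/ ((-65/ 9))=-49.29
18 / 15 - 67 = -329 / 5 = -65.80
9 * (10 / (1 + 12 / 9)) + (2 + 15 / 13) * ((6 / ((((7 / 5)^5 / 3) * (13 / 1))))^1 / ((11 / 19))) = 1248952680 / 31244213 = 39.97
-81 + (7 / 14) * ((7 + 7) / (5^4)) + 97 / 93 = -4646849 / 58125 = -79.95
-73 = -73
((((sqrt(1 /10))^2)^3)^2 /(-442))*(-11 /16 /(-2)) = -11 /14144000000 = -0.00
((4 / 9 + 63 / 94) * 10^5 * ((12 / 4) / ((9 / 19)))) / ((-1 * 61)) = -895850000 / 77409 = -11572.94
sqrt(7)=2.65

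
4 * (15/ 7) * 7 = 60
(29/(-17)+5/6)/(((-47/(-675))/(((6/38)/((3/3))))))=-60075/30362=-1.98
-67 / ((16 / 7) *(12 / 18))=-1407 / 32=-43.97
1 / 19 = 0.05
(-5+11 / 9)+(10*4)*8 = 2846 / 9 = 316.22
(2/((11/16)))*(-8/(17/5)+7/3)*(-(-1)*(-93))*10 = 53.05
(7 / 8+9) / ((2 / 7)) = 553 / 16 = 34.56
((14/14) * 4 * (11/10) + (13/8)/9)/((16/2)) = 0.57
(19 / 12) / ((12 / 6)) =19 / 24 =0.79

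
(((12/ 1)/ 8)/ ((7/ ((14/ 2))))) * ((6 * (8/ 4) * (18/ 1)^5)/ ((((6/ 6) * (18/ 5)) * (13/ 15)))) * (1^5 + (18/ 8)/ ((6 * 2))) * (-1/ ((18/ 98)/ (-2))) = 1832487300/ 13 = 140960561.54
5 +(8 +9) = 22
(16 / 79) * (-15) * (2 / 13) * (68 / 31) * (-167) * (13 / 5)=1090176 / 2449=445.15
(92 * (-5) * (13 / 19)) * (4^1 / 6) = -11960 / 57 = -209.82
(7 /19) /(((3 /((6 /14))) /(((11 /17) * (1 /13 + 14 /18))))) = 1100 /37791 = 0.03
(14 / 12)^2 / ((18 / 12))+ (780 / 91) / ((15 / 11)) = 2719 / 378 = 7.19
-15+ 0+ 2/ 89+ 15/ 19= -23992/ 1691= -14.19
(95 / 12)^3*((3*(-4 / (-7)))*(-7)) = -857375 / 144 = -5953.99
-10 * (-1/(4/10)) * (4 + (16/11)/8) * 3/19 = 3450/209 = 16.51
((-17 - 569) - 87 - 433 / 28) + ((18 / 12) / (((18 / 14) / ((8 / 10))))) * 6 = -95601 / 140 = -682.86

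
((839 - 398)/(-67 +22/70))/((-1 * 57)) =1715/14782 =0.12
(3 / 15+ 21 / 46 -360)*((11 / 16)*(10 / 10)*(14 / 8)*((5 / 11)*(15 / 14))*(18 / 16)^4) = -8133901335 / 24117248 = -337.26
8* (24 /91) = 192 /91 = 2.11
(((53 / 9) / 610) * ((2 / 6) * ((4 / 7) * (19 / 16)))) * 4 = 1007 / 115290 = 0.01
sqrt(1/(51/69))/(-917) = -sqrt(391)/15589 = -0.00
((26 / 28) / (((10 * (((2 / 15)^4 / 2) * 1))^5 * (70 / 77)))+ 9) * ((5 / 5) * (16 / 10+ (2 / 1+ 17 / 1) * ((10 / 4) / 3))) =1807023007245371.52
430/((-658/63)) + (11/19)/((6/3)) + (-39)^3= -106016747/1786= -59359.88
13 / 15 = 0.87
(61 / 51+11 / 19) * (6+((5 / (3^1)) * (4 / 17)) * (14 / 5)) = 622640 / 49419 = 12.60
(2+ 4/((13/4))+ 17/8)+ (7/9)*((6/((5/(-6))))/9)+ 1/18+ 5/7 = 60097/10920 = 5.50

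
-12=-12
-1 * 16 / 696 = -2 / 87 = -0.02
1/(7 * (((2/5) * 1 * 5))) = 1/14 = 0.07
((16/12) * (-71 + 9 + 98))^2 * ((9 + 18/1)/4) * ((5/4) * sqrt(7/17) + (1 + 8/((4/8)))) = 19440 * sqrt(119)/17 + 264384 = 276858.43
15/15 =1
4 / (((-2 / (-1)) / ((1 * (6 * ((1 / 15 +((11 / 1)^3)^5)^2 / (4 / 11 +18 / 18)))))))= 172749082461975437967699740791289264 / 1125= 153554739966200389304622000000000.00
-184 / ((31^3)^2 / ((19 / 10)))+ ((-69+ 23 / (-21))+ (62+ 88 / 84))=-656752760648 / 93187886505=-7.05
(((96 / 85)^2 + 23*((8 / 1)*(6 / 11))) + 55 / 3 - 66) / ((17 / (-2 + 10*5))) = 205894448 / 1351075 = 152.39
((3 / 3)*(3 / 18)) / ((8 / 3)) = 1 / 16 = 0.06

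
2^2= 4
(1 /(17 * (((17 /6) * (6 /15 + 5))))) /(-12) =-5 /15606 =-0.00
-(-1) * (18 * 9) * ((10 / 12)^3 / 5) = 18.75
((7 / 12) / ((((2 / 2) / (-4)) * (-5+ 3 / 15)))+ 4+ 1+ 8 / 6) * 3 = 491 / 24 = 20.46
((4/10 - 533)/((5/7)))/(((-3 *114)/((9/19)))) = 18641/18050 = 1.03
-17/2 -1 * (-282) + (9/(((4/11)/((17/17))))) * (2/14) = 7757/28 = 277.04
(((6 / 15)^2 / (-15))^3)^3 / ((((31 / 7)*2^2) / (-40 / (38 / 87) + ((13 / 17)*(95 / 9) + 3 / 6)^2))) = 3693434028032 / 2021992619208991527557373046875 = 0.00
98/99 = 0.99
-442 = -442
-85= -85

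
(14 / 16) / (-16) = -7 / 128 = -0.05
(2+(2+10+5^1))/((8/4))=19/2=9.50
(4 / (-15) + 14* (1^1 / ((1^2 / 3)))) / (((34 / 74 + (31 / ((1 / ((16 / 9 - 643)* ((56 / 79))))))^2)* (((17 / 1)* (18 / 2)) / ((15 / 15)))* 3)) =144554042 / 315661954392756565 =0.00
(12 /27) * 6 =8 /3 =2.67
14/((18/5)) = 35/9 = 3.89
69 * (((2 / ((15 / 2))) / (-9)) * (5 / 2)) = -46 / 9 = -5.11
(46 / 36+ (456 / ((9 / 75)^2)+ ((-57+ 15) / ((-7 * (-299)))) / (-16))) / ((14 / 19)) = 1850457595 / 43056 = 42977.93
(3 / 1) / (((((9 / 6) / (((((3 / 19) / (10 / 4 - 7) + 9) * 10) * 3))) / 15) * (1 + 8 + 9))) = 448.25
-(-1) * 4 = 4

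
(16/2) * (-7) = -56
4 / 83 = 0.05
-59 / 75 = -0.79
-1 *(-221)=221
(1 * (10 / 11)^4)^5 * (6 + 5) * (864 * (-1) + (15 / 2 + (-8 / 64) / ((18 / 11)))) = -770918750000000000000000 / 550431814035730916619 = -1400.57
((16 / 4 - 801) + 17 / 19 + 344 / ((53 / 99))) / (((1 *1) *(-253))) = 154614 / 254771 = 0.61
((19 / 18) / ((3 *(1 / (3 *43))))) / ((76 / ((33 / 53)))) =473 / 1272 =0.37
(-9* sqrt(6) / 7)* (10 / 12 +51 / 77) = -2073* sqrt(6) / 1078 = -4.71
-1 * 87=-87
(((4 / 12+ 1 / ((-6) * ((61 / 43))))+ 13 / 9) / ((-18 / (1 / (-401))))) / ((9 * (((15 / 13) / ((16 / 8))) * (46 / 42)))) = 165893 / 4101375870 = 0.00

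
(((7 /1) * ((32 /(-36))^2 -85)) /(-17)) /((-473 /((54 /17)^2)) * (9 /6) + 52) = -163704 /86479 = -1.89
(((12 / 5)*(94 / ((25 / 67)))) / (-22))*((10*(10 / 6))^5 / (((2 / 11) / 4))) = -62980000000 / 81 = -777530864.20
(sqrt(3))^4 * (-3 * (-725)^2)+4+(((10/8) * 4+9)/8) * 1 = -14191869.25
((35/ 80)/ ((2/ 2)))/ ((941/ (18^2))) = 567/ 3764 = 0.15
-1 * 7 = -7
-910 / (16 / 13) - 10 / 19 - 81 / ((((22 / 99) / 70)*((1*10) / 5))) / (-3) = 533915 / 152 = 3512.60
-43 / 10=-4.30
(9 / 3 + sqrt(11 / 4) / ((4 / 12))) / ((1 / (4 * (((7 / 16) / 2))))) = 21 / 8 + 21 * sqrt(11) / 16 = 6.98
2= 2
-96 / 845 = -0.11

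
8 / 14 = 4 / 7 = 0.57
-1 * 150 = -150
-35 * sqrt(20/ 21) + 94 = 94 -10 * sqrt(105)/ 3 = 59.84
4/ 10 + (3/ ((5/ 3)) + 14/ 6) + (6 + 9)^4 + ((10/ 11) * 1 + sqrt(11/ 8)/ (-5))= 8354023/ 165-sqrt(22)/ 20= 50630.21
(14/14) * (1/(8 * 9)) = 1/72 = 0.01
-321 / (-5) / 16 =321 / 80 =4.01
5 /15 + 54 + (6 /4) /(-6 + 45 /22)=4694 /87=53.95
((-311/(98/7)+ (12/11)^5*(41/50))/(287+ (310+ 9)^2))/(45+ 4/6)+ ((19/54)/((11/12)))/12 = 226832440882393/7092495097934400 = 0.03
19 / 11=1.73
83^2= 6889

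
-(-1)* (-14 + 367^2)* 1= 134675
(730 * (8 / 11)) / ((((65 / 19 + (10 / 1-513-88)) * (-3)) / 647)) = 17947780 / 92103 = 194.87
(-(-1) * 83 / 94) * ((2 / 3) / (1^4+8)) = 83 / 1269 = 0.07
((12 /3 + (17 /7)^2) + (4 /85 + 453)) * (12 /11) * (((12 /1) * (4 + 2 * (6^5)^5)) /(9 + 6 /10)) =328909888497104595523276488 /9163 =35895436919906645806316.33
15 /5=3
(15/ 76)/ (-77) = -15/ 5852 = -0.00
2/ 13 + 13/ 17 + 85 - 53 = 32.92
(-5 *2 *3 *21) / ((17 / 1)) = -630 / 17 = -37.06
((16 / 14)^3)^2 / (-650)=-131072 / 38235925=-0.00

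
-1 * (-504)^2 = -254016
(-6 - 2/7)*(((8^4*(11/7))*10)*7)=-19824640/7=-2832091.43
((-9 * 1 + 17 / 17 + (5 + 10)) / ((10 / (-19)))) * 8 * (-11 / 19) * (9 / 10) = 1386 / 25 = 55.44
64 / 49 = 1.31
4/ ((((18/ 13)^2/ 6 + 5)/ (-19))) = -12844/ 899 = -14.29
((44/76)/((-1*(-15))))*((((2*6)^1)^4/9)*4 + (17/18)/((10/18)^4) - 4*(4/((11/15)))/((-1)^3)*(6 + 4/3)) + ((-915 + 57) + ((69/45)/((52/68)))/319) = -244125509923/492456250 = -495.73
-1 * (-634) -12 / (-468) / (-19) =469793 / 741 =634.00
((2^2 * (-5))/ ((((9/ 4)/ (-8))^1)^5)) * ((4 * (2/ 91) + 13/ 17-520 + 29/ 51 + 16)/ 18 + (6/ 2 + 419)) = 649782917857280/ 145083393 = 4478685.70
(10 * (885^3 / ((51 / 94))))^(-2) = 289 / 47170754399065556250000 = 0.00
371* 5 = 1855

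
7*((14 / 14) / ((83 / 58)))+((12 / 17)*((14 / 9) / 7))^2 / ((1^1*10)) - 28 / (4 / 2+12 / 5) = -17449504 / 11873565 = -1.47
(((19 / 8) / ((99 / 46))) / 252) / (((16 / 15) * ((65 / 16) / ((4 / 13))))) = 437 / 1405404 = 0.00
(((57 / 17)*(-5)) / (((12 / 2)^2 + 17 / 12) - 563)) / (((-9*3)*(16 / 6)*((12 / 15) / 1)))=-475 / 857752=-0.00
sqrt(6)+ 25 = 27.45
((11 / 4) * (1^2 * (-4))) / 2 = -11 / 2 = -5.50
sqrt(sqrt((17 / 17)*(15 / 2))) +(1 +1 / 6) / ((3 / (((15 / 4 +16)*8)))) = 15^(1 / 4)*2^(3 / 4) / 2 +553 / 9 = 63.10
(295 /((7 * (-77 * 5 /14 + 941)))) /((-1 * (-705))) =118 /1803249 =0.00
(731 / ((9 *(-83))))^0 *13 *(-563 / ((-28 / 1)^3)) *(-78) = -285441 / 10976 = -26.01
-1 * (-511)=511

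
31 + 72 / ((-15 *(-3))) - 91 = -292 / 5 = -58.40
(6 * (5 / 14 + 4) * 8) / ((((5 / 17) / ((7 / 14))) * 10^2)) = 3111 / 875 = 3.56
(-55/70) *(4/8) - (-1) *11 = 297/28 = 10.61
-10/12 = -5/6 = -0.83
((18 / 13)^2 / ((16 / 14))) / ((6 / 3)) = 567 / 676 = 0.84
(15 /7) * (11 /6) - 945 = -13175 /14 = -941.07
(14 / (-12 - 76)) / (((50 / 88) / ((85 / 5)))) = -4.76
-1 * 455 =-455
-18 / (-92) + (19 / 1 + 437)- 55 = 18455 / 46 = 401.20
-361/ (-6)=361/ 6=60.17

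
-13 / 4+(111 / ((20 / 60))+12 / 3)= 1335 / 4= 333.75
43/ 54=0.80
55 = 55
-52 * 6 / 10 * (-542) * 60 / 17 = 1014624 / 17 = 59683.76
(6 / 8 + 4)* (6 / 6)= 19 / 4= 4.75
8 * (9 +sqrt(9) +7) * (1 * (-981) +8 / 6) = -446728 / 3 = -148909.33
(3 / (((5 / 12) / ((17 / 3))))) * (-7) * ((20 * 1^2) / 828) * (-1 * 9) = 1428 / 23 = 62.09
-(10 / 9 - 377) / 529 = 3383 / 4761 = 0.71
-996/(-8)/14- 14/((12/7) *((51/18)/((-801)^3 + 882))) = 705100328301/476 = 1481303210.72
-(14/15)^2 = -0.87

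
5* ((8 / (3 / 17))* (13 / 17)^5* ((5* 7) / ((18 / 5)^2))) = 3248813750 / 20295603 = 160.07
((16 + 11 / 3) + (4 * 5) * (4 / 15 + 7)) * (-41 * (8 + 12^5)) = -1683402600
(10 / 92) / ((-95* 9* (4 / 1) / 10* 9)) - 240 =-33981125 / 141588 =-240.00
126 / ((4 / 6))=189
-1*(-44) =44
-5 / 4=-1.25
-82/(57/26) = -2132/57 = -37.40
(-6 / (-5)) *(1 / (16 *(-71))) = -3 / 2840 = -0.00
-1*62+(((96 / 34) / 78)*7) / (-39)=-534434 / 8619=-62.01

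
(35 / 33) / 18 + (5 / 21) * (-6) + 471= 1952723 / 4158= 469.63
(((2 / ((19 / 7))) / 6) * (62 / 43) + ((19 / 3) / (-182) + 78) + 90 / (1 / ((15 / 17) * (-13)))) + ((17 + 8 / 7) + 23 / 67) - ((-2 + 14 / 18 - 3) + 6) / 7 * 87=-69522307559 / 72583914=-957.82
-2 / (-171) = 2 / 171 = 0.01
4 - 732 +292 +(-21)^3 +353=-9344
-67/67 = -1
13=13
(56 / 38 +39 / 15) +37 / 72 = 4.59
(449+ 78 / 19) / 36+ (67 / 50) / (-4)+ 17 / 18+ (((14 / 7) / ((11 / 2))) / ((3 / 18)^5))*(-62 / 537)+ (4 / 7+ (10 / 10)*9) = -47719404127 / 157126200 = -303.70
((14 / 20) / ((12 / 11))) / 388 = 77 / 46560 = 0.00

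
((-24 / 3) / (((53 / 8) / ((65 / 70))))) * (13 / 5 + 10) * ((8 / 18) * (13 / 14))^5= -4942652416 / 29221742655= -0.17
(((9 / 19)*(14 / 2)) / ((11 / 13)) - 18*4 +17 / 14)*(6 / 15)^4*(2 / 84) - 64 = -64.04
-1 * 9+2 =-7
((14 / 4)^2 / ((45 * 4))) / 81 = 49 / 58320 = 0.00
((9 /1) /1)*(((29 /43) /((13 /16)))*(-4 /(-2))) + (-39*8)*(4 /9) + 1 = -205811 /1677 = -122.73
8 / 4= 2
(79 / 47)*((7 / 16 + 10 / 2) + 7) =15721 / 752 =20.91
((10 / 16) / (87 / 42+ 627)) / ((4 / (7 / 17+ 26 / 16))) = 0.00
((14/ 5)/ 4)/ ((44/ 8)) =7/ 55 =0.13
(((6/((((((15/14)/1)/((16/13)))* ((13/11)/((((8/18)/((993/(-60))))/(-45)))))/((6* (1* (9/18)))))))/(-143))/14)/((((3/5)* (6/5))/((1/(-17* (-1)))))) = -1280/3004092117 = -0.00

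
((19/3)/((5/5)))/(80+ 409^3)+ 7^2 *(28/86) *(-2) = -281608524227/8825923161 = -31.91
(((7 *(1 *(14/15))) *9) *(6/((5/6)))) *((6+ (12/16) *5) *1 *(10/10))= 4127.76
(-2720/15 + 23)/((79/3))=-6.01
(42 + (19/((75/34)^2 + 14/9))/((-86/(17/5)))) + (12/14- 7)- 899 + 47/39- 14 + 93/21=-871.63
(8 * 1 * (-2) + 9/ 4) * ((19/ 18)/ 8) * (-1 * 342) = 19855/ 32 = 620.47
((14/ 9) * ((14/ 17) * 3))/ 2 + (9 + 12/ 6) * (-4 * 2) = -4390/ 51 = -86.08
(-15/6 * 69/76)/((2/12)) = -1035/76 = -13.62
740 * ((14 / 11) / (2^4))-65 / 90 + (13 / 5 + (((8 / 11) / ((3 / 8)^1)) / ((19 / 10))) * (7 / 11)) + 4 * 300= 130497203 / 103455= 1261.39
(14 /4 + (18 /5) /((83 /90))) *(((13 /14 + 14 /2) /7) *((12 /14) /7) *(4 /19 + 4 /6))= 0.90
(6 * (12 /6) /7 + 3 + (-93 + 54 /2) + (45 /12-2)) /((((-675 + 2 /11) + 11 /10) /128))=5867840 /518763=11.31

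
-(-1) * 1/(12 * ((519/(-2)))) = -1/3114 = -0.00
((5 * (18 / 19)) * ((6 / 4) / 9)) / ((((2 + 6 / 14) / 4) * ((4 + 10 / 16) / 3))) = 10080 / 11951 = 0.84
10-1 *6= 4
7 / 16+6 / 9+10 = 533 / 48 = 11.10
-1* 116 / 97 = -1.20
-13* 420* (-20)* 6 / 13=50400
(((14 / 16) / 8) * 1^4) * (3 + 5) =7 / 8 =0.88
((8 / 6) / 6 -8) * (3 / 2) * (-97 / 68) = 16.64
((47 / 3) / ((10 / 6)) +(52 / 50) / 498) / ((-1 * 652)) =-14632 / 1014675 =-0.01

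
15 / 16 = 0.94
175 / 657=0.27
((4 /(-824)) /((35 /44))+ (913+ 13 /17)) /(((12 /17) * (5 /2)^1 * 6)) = 13999924 /162225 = 86.30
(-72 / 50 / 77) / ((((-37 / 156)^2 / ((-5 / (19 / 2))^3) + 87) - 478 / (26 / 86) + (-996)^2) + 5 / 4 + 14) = -35043840 / 1856139150560233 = -0.00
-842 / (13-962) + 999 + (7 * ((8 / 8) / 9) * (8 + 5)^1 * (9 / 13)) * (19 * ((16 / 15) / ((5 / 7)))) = 85303279 / 71175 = 1198.50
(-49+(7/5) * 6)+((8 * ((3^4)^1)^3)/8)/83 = 2640356/415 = 6362.30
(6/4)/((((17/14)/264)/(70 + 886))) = 5300064/17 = 311768.47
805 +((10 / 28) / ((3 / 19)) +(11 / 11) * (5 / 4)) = 67915 / 84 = 808.51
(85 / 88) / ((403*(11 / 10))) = 425 / 195052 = 0.00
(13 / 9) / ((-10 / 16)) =-104 / 45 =-2.31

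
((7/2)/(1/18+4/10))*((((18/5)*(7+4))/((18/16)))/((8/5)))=6930/41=169.02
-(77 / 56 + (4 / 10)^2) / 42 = -307 / 8400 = -0.04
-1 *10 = -10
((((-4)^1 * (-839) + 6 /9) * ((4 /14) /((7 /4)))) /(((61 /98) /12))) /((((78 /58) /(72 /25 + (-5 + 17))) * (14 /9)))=75150.25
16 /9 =1.78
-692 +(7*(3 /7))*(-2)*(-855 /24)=-1913 /4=-478.25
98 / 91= 14 / 13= 1.08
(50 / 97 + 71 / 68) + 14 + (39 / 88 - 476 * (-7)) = 3348.00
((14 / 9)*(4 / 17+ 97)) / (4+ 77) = 7714 / 4131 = 1.87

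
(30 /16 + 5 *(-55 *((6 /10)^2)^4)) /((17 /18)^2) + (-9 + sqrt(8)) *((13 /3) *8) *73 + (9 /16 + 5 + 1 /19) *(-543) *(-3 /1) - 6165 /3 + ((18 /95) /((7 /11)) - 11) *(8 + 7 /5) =-151707265478087 /9609250000 + 15184 *sqrt(2) /3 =-8629.82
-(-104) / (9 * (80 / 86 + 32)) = 559 / 1593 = 0.35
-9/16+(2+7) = 135/16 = 8.44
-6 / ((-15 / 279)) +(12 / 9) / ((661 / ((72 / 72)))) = 1106534 / 9915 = 111.60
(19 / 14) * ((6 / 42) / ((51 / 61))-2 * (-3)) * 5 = 209285 / 4998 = 41.87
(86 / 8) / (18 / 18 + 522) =43 / 2092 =0.02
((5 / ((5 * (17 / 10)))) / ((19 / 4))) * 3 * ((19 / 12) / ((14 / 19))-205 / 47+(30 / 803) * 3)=-66600895 / 85332401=-0.78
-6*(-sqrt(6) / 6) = sqrt(6) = 2.45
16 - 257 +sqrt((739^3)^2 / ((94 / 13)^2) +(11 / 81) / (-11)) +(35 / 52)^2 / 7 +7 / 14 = -650137 / 2704 +sqrt(2229658517119685951693) / 846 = 55814487.72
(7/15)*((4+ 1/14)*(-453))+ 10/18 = -77413/90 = -860.14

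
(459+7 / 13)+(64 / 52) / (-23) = 137386 / 299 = 459.48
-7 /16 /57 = -7 /912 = -0.01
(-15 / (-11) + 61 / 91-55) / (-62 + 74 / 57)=3022083 / 3463460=0.87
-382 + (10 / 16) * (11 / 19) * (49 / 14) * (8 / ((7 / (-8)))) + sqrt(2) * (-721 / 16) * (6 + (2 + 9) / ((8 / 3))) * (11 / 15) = -866.76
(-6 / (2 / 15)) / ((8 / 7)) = -315 / 8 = -39.38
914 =914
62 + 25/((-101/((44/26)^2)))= 1046178/17069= 61.29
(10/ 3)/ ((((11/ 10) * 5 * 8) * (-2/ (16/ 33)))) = -20/ 1089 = -0.02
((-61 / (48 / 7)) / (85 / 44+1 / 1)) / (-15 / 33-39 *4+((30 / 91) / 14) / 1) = 32911879 / 1696781376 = 0.02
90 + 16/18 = 818/9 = 90.89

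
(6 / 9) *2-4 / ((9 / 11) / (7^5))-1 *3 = -739523 / 9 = -82169.22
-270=-270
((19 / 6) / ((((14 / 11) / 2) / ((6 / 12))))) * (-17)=-3553 / 84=-42.30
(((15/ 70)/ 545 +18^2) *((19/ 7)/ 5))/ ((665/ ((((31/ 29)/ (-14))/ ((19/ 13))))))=-996265569/ 72100829500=-0.01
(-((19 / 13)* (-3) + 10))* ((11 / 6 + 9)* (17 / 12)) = -6205 / 72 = -86.18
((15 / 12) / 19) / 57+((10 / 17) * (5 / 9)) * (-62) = -4476145 / 220932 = -20.26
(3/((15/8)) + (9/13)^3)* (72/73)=1527912/801905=1.91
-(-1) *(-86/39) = -86/39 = -2.21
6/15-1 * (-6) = 32/5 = 6.40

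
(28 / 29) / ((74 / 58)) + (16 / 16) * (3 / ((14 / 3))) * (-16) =-2468 / 259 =-9.53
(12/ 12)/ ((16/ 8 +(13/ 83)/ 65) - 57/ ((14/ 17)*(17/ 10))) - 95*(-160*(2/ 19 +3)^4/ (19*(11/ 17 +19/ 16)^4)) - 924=5127473463194752816161263/ 908671573277904603018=5642.82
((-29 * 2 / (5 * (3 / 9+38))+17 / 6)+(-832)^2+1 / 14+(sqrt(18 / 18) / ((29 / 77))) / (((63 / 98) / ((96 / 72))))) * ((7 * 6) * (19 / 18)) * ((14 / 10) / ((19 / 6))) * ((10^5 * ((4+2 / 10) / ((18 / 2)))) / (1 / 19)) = 649948650312579520 / 54027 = 12030071081358.94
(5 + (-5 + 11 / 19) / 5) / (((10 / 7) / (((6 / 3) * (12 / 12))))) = 2737 / 475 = 5.76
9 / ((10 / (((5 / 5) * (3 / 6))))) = 9 / 20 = 0.45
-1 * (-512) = 512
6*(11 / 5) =66 / 5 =13.20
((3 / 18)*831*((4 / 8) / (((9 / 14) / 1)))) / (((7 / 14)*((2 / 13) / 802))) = 10108007 / 9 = 1123111.89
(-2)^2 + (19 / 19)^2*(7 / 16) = 71 / 16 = 4.44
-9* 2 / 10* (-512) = 4608 / 5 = 921.60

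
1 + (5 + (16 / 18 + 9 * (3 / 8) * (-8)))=-181 / 9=-20.11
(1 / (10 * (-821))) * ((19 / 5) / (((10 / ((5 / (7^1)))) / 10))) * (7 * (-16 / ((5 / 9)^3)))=110808 / 513125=0.22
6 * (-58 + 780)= 4332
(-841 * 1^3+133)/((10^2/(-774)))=136998/25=5479.92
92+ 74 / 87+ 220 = 27218 / 87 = 312.85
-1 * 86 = -86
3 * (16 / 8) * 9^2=486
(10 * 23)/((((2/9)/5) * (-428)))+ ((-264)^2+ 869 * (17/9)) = 274745261/3852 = 71325.35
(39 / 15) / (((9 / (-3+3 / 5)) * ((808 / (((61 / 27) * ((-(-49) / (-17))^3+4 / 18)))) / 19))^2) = 768658815098880277 / 2617106090489654580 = 0.29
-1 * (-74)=74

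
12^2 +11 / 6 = 875 / 6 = 145.83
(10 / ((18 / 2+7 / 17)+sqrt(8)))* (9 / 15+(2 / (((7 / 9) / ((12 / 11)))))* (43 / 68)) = 621480 / 224147- 264129* sqrt(2) / 448294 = 1.94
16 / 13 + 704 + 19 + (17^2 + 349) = 17709 / 13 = 1362.23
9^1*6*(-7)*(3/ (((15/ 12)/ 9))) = -40824/ 5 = -8164.80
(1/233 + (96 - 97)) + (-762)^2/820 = 33774953/47765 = 707.11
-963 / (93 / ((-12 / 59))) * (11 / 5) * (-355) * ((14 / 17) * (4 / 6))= -28078512 / 31093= -903.05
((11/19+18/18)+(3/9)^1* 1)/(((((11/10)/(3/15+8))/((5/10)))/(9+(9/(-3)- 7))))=-4469/627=-7.13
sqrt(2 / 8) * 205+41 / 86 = 4428 / 43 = 102.98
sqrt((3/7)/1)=sqrt(21)/7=0.65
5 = 5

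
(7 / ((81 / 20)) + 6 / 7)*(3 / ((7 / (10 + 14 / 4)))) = 733 / 49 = 14.96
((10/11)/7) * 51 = 6.62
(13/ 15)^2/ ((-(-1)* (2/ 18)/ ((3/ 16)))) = 507/ 400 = 1.27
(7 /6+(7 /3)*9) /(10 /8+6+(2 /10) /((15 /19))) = 6650 /2251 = 2.95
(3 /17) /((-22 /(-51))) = 9 /22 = 0.41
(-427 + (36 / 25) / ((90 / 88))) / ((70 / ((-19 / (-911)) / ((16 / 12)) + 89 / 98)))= -8775228249 / 1562365000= -5.62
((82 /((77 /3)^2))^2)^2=296637086736 /1235736291547681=0.00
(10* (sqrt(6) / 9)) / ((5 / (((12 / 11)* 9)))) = 24* sqrt(6) / 11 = 5.34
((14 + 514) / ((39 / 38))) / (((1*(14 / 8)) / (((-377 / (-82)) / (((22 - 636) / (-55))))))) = 10667360 / 88109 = 121.07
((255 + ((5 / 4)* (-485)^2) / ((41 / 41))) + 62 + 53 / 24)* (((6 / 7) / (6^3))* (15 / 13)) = 35322055 / 26208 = 1347.76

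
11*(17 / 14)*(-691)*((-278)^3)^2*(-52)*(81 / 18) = 6978696173432941928256 / 7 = 996956596204705989750.86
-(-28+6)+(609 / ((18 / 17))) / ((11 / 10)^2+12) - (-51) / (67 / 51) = 104.36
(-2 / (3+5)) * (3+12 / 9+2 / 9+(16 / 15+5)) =-2.66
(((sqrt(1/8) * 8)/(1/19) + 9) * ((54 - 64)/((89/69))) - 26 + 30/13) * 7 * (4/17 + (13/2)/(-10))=53368077/196690 + 1293957 * sqrt(2)/1513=1480.80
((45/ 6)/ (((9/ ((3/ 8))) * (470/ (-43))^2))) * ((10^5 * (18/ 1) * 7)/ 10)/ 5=2912175/ 4418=659.16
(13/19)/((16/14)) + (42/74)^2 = 191611/208088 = 0.92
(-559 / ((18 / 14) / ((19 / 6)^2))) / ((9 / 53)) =-74867429 / 2916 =-25674.70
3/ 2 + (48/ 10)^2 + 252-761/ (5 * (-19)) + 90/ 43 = 11709389/ 40850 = 286.64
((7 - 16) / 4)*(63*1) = -567 / 4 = -141.75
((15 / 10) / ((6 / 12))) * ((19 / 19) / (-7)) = -0.43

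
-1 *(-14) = 14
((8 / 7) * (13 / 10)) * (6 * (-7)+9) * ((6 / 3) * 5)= -3432 / 7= -490.29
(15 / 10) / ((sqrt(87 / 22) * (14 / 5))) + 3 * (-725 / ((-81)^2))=-725 / 2187 + 5 * sqrt(1914) / 812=-0.06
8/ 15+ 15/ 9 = 11/ 5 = 2.20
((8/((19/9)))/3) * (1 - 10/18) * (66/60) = 176/285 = 0.62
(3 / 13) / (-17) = -3 / 221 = -0.01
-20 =-20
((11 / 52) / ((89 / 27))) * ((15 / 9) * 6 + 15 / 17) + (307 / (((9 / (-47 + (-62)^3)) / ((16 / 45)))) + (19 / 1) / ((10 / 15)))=-18424128135509 / 6372756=-2891076.97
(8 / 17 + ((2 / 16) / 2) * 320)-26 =-94 / 17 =-5.53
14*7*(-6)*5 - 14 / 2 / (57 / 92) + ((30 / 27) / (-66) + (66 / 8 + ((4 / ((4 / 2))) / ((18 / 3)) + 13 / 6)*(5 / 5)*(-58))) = -3088.07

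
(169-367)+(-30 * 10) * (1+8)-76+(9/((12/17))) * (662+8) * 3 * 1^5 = 45307/2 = 22653.50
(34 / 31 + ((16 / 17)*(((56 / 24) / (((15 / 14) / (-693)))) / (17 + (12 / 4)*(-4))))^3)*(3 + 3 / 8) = -736556034734973261 / 9518937500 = -77377967.31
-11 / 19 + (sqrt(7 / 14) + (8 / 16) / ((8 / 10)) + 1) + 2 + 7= sqrt(2) / 2 + 1527 / 152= 10.75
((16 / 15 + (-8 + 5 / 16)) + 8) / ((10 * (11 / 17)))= 5627 / 26400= 0.21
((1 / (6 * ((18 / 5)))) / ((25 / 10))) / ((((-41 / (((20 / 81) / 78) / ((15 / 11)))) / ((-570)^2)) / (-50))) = 19855000 / 1165671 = 17.03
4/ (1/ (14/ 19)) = 56/ 19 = 2.95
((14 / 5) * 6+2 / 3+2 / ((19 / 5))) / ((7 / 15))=5128 / 133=38.56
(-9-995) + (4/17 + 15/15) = -17047/17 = -1002.76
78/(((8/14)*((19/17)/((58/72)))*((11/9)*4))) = 134589/6688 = 20.12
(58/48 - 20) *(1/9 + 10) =-41041/216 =-190.00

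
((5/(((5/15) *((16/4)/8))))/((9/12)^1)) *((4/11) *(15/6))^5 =4000000/161051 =24.84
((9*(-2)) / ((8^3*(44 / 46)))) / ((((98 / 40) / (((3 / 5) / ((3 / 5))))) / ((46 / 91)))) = -23805 / 3139136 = -0.01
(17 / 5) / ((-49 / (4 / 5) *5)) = -68 / 6125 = -0.01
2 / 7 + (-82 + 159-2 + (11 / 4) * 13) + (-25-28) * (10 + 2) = -14699 / 28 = -524.96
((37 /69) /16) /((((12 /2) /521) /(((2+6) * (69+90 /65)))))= 1638.65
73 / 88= 0.83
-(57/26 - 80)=2023/26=77.81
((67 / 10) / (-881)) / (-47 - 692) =67 / 6510590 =0.00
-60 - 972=-1032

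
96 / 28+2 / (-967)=23194 / 6769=3.43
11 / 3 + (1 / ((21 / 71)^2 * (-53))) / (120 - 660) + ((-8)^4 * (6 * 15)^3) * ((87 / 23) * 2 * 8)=52460802583838282363 / 290292660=180716944699.32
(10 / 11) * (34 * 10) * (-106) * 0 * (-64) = 0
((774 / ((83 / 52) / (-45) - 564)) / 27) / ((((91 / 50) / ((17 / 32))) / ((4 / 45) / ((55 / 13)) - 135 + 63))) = 325565470 / 304883733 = 1.07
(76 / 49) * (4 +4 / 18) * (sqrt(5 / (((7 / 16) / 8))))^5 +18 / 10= 9 / 5 +9463398400 * sqrt(70) / 151263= 523437.61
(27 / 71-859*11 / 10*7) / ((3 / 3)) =-4695883 / 710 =-6613.92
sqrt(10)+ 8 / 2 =sqrt(10)+ 4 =7.16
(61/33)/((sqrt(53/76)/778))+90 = 90+94916 * sqrt(1007)/1749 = 1812.12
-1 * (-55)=55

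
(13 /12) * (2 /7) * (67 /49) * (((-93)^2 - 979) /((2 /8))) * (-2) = -26722280 /1029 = -25969.17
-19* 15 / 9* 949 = -90155 / 3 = -30051.67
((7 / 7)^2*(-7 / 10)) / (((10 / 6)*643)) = -21 / 32150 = -0.00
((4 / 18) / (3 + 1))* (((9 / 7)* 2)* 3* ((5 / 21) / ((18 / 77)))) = 55 / 126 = 0.44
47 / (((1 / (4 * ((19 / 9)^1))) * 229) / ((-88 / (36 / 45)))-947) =-392920 / 7918981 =-0.05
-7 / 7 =-1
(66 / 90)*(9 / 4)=33 / 20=1.65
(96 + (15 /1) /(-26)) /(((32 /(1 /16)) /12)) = 7443 /3328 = 2.24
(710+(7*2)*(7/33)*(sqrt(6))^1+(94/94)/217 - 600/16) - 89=98*sqrt(6)/33+253241/434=590.78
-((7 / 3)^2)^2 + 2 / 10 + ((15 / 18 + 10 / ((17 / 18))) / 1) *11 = 1324609 / 13770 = 96.20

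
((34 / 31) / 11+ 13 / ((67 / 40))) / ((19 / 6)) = 2.48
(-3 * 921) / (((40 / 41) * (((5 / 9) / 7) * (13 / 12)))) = -21410487 / 650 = -32939.21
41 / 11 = 3.73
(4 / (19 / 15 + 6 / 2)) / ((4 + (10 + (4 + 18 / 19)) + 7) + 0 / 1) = 285 / 7888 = 0.04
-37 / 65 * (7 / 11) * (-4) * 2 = 2072 / 715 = 2.90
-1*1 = -1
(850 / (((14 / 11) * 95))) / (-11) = -85 / 133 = -0.64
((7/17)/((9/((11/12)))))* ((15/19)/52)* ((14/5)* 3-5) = 77/35568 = 0.00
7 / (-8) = -7 / 8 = -0.88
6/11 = 0.55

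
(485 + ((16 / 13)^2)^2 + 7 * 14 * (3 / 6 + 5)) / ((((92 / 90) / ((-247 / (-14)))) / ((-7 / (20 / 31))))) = -192187.61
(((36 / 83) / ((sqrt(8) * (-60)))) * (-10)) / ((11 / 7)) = 21 * sqrt(2) / 1826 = 0.02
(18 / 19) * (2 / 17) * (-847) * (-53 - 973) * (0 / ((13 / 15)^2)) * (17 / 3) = 0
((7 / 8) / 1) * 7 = 49 / 8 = 6.12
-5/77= -0.06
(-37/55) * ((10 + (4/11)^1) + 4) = -5846/605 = -9.66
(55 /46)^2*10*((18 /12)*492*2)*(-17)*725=-137574731250 /529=-260065654.54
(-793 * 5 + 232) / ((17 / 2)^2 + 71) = -14932 / 573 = -26.06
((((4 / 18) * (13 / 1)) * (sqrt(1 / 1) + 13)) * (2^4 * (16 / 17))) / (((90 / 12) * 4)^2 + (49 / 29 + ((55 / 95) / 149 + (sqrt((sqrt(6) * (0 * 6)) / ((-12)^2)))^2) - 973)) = -7650313216 / 895690917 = -8.54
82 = 82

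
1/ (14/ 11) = 11/ 14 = 0.79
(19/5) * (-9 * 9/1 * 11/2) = -16929/10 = -1692.90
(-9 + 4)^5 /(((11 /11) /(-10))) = 31250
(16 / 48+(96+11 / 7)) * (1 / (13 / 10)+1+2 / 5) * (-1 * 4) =-386528 / 455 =-849.51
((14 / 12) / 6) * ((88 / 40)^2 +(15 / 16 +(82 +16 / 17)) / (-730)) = 32837539 / 35740800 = 0.92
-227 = -227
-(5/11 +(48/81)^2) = -6461/8019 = -0.81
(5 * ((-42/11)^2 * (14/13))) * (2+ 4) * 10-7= 7397789/1573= 4702.98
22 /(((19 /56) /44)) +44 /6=163042 /57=2860.39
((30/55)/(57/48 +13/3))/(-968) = -36/352715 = -0.00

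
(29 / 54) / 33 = 29 / 1782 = 0.02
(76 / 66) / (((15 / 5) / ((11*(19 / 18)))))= 361 / 81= 4.46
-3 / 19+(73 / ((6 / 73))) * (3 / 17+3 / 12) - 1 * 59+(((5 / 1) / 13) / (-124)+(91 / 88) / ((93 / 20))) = 10991122061 / 34364616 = 319.84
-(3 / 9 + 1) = -4 / 3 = -1.33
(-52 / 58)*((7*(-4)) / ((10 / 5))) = 364 / 29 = 12.55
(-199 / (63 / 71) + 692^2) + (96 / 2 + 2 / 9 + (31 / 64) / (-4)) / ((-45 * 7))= 69475491947 / 145152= 478639.58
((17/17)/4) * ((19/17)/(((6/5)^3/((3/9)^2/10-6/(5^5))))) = 9823/6609600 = 0.00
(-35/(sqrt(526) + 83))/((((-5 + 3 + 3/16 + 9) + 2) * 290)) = -664/3875067 + 8 * sqrt(526)/3875067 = -0.00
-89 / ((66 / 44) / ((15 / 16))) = -445 / 8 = -55.62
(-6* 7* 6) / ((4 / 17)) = -1071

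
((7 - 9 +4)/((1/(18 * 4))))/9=16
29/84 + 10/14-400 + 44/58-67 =-1133183/2436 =-465.18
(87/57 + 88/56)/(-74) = -206/4921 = -0.04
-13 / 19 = -0.68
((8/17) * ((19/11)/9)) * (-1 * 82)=-12464/1683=-7.41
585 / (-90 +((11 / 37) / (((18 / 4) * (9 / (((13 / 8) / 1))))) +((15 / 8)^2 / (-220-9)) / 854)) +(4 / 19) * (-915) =-672182365407060 / 3375554318837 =-199.13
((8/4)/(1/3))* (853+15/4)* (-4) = -20562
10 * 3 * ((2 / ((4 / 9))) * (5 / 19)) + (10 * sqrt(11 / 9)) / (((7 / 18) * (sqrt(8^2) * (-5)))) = 675 / 19 - 3 * sqrt(11) / 14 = 34.82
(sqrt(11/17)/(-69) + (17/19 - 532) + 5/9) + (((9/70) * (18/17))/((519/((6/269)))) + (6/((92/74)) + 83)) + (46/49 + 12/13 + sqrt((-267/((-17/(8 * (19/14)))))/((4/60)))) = -4369010817608384/9910160487045 - sqrt(187)/1173 + 6 * sqrt(1006145)/119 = -390.30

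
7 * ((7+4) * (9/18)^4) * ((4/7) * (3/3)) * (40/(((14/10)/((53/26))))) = 14575/91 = 160.16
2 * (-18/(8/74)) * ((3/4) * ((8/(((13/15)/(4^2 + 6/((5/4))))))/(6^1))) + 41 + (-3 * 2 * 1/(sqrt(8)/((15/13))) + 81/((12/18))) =-15659/2 - 45 * sqrt(2)/26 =-7831.95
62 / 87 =0.71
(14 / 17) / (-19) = -14 / 323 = -0.04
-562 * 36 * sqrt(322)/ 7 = -20232 * sqrt(322)/ 7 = -51864.32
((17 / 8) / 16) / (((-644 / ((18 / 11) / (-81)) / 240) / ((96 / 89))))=170 / 157619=0.00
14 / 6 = 7 / 3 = 2.33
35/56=5/8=0.62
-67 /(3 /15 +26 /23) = -7705 /153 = -50.36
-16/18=-8/9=-0.89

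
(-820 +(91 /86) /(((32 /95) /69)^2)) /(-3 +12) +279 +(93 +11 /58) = 5214.47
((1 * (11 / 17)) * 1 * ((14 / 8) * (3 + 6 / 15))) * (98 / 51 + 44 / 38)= 57442 / 4845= 11.86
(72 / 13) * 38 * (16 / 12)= 3648 / 13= 280.62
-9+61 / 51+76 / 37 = -10850 / 1887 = -5.75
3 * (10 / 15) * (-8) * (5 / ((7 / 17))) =-1360 / 7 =-194.29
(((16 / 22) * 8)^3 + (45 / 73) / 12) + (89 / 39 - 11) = 2853932827 / 15157428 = 188.29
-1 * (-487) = 487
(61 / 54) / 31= 61 / 1674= 0.04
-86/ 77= -1.12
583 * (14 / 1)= 8162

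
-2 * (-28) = 56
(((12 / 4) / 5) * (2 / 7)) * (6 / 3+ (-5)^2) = 162 / 35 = 4.63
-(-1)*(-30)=-30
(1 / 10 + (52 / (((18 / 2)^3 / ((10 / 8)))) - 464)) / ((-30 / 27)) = 3381181 / 8100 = 417.43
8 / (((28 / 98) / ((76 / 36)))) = 532 / 9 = 59.11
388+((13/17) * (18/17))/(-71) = 7961138/20519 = 387.99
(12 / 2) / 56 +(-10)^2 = 2803 / 28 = 100.11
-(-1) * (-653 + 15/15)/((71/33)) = -21516/71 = -303.04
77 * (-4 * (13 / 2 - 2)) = -1386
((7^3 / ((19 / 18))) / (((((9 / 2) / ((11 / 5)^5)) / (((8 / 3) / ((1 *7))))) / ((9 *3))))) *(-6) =-13636510272 / 59375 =-229667.54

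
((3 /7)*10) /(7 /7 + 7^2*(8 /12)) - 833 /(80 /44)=-6476441 /14140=-458.02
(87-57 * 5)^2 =39204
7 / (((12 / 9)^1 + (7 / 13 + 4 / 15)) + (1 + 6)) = 455 / 594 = 0.77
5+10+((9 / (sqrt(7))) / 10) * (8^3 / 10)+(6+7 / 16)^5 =1152 * sqrt(7) / 175+11608469383 / 1048576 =11088.12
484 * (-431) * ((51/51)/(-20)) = 52151/5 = 10430.20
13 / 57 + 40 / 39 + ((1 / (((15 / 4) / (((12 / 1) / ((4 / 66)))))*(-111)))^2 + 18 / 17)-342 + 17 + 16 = -132125328782 / 431132325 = -306.46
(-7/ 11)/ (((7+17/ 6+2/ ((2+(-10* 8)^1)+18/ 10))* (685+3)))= -889/ 9425944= -0.00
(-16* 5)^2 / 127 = 6400 / 127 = 50.39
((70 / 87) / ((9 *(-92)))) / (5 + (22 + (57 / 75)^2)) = -0.00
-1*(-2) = 2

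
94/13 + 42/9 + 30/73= 35042/2847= 12.31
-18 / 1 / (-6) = 3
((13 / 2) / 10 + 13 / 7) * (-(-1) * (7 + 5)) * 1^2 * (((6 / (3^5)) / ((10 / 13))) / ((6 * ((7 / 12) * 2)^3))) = 0.10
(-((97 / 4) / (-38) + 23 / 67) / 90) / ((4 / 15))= 1001 / 81472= 0.01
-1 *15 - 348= -363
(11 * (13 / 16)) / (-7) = -143 / 112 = -1.28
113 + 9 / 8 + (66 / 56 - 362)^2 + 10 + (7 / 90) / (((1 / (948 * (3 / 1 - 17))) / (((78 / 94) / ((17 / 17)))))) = 23851648977 / 184240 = 129459.67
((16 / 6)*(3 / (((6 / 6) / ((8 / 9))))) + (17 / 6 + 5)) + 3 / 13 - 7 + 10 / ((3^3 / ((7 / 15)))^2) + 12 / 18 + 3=10102843 / 852930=11.84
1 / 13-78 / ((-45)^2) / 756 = 254981 / 3316950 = 0.08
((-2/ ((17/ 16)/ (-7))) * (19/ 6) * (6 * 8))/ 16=2128/ 17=125.18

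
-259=-259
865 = 865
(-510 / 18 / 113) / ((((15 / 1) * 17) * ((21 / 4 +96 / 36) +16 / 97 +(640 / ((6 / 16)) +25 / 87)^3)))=-28388796 / 143593042680880617991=-0.00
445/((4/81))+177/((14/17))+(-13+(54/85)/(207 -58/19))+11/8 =169962498081/18445000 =9214.56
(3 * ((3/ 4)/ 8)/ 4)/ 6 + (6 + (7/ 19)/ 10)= 6.05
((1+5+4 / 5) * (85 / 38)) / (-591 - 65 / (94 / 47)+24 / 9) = -0.02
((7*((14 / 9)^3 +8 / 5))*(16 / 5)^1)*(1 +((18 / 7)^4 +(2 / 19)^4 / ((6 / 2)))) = 13132835162796544 / 2443978131525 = 5373.55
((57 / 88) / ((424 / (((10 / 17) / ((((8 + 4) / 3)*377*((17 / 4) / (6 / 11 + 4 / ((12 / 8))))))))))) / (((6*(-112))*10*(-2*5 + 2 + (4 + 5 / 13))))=19 / 1024939711488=0.00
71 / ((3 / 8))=189.33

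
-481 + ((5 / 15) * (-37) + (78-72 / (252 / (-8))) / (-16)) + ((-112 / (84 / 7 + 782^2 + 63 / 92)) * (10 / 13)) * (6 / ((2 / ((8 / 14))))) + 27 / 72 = -3059438794901 / 6143742150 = -497.98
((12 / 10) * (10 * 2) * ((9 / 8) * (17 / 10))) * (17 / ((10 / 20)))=7803 / 5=1560.60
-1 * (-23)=23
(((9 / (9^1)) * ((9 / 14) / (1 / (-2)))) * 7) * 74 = -666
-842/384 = -421/192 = -2.19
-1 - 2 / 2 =-2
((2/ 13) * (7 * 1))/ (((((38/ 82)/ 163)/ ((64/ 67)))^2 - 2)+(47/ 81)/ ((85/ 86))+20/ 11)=193966860131573760/ 72992948172365819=2.66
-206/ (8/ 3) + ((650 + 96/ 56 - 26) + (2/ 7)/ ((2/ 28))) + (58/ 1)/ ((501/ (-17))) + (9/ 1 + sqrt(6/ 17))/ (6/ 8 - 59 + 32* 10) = 4* sqrt(102)/ 17799 + 2695272325/ 4895772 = 550.53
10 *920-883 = 8317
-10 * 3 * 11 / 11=-30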